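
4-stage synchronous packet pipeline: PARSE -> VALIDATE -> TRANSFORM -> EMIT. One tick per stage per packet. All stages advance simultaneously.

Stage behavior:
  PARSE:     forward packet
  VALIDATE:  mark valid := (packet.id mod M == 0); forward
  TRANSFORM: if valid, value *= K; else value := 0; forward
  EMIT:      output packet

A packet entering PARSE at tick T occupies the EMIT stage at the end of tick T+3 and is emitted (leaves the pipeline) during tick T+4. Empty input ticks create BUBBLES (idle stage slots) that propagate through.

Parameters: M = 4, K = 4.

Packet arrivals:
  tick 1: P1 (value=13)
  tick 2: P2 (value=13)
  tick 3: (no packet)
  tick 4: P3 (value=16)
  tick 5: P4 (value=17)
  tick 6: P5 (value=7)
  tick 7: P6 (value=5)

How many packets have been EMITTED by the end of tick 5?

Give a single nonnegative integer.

Tick 1: [PARSE:P1(v=13,ok=F), VALIDATE:-, TRANSFORM:-, EMIT:-] out:-; in:P1
Tick 2: [PARSE:P2(v=13,ok=F), VALIDATE:P1(v=13,ok=F), TRANSFORM:-, EMIT:-] out:-; in:P2
Tick 3: [PARSE:-, VALIDATE:P2(v=13,ok=F), TRANSFORM:P1(v=0,ok=F), EMIT:-] out:-; in:-
Tick 4: [PARSE:P3(v=16,ok=F), VALIDATE:-, TRANSFORM:P2(v=0,ok=F), EMIT:P1(v=0,ok=F)] out:-; in:P3
Tick 5: [PARSE:P4(v=17,ok=F), VALIDATE:P3(v=16,ok=F), TRANSFORM:-, EMIT:P2(v=0,ok=F)] out:P1(v=0); in:P4
Emitted by tick 5: ['P1']

Answer: 1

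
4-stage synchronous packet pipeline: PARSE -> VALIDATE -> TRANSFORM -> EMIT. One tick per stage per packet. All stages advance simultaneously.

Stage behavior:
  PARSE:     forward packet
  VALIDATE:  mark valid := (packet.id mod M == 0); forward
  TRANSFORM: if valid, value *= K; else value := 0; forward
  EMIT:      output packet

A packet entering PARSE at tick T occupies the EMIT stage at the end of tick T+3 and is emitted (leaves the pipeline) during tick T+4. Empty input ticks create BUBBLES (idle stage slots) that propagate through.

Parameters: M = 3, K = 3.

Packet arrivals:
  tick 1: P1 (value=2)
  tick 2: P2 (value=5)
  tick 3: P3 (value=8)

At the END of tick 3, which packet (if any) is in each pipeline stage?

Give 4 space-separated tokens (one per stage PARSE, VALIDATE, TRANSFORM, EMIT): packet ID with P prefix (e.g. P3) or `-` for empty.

Answer: P3 P2 P1 -

Derivation:
Tick 1: [PARSE:P1(v=2,ok=F), VALIDATE:-, TRANSFORM:-, EMIT:-] out:-; in:P1
Tick 2: [PARSE:P2(v=5,ok=F), VALIDATE:P1(v=2,ok=F), TRANSFORM:-, EMIT:-] out:-; in:P2
Tick 3: [PARSE:P3(v=8,ok=F), VALIDATE:P2(v=5,ok=F), TRANSFORM:P1(v=0,ok=F), EMIT:-] out:-; in:P3
At end of tick 3: ['P3', 'P2', 'P1', '-']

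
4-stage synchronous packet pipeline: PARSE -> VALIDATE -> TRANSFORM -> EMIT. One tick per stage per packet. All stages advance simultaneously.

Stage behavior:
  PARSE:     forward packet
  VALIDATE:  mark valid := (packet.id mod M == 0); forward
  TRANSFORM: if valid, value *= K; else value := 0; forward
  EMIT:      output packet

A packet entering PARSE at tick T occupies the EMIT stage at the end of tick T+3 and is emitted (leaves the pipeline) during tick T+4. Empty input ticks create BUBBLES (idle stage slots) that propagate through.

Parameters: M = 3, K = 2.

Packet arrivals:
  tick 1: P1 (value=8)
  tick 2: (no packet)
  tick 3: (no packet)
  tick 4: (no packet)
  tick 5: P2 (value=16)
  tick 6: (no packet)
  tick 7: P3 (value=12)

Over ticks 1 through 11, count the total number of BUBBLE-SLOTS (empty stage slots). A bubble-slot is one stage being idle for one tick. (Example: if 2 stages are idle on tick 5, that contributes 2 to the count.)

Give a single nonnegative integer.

Answer: 32

Derivation:
Tick 1: [PARSE:P1(v=8,ok=F), VALIDATE:-, TRANSFORM:-, EMIT:-] out:-; bubbles=3
Tick 2: [PARSE:-, VALIDATE:P1(v=8,ok=F), TRANSFORM:-, EMIT:-] out:-; bubbles=3
Tick 3: [PARSE:-, VALIDATE:-, TRANSFORM:P1(v=0,ok=F), EMIT:-] out:-; bubbles=3
Tick 4: [PARSE:-, VALIDATE:-, TRANSFORM:-, EMIT:P1(v=0,ok=F)] out:-; bubbles=3
Tick 5: [PARSE:P2(v=16,ok=F), VALIDATE:-, TRANSFORM:-, EMIT:-] out:P1(v=0); bubbles=3
Tick 6: [PARSE:-, VALIDATE:P2(v=16,ok=F), TRANSFORM:-, EMIT:-] out:-; bubbles=3
Tick 7: [PARSE:P3(v=12,ok=F), VALIDATE:-, TRANSFORM:P2(v=0,ok=F), EMIT:-] out:-; bubbles=2
Tick 8: [PARSE:-, VALIDATE:P3(v=12,ok=T), TRANSFORM:-, EMIT:P2(v=0,ok=F)] out:-; bubbles=2
Tick 9: [PARSE:-, VALIDATE:-, TRANSFORM:P3(v=24,ok=T), EMIT:-] out:P2(v=0); bubbles=3
Tick 10: [PARSE:-, VALIDATE:-, TRANSFORM:-, EMIT:P3(v=24,ok=T)] out:-; bubbles=3
Tick 11: [PARSE:-, VALIDATE:-, TRANSFORM:-, EMIT:-] out:P3(v=24); bubbles=4
Total bubble-slots: 32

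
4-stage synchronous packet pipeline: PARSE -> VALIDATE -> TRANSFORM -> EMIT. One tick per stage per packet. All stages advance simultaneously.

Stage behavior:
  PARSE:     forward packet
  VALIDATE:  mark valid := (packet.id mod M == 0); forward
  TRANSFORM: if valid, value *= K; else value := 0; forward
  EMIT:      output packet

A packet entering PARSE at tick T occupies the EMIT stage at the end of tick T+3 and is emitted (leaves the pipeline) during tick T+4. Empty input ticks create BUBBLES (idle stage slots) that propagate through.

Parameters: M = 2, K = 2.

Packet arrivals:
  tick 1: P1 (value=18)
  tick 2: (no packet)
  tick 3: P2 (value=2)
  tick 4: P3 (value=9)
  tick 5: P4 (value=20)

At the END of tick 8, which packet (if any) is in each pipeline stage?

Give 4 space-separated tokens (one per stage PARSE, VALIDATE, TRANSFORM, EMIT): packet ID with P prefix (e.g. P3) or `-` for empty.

Answer: - - - P4

Derivation:
Tick 1: [PARSE:P1(v=18,ok=F), VALIDATE:-, TRANSFORM:-, EMIT:-] out:-; in:P1
Tick 2: [PARSE:-, VALIDATE:P1(v=18,ok=F), TRANSFORM:-, EMIT:-] out:-; in:-
Tick 3: [PARSE:P2(v=2,ok=F), VALIDATE:-, TRANSFORM:P1(v=0,ok=F), EMIT:-] out:-; in:P2
Tick 4: [PARSE:P3(v=9,ok=F), VALIDATE:P2(v=2,ok=T), TRANSFORM:-, EMIT:P1(v=0,ok=F)] out:-; in:P3
Tick 5: [PARSE:P4(v=20,ok=F), VALIDATE:P3(v=9,ok=F), TRANSFORM:P2(v=4,ok=T), EMIT:-] out:P1(v=0); in:P4
Tick 6: [PARSE:-, VALIDATE:P4(v=20,ok=T), TRANSFORM:P3(v=0,ok=F), EMIT:P2(v=4,ok=T)] out:-; in:-
Tick 7: [PARSE:-, VALIDATE:-, TRANSFORM:P4(v=40,ok=T), EMIT:P3(v=0,ok=F)] out:P2(v=4); in:-
Tick 8: [PARSE:-, VALIDATE:-, TRANSFORM:-, EMIT:P4(v=40,ok=T)] out:P3(v=0); in:-
At end of tick 8: ['-', '-', '-', 'P4']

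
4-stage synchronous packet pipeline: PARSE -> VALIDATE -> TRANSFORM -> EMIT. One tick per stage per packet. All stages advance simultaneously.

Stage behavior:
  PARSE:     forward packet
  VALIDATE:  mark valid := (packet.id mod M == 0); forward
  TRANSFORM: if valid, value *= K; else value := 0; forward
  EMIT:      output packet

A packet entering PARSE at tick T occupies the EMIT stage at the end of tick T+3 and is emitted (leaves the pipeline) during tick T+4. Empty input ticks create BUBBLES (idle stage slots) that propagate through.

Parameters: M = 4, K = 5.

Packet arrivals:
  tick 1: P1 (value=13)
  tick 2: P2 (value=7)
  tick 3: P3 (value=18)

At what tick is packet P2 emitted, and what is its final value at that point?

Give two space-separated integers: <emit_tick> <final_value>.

Answer: 6 0

Derivation:
Tick 1: [PARSE:P1(v=13,ok=F), VALIDATE:-, TRANSFORM:-, EMIT:-] out:-; in:P1
Tick 2: [PARSE:P2(v=7,ok=F), VALIDATE:P1(v=13,ok=F), TRANSFORM:-, EMIT:-] out:-; in:P2
Tick 3: [PARSE:P3(v=18,ok=F), VALIDATE:P2(v=7,ok=F), TRANSFORM:P1(v=0,ok=F), EMIT:-] out:-; in:P3
Tick 4: [PARSE:-, VALIDATE:P3(v=18,ok=F), TRANSFORM:P2(v=0,ok=F), EMIT:P1(v=0,ok=F)] out:-; in:-
Tick 5: [PARSE:-, VALIDATE:-, TRANSFORM:P3(v=0,ok=F), EMIT:P2(v=0,ok=F)] out:P1(v=0); in:-
Tick 6: [PARSE:-, VALIDATE:-, TRANSFORM:-, EMIT:P3(v=0,ok=F)] out:P2(v=0); in:-
Tick 7: [PARSE:-, VALIDATE:-, TRANSFORM:-, EMIT:-] out:P3(v=0); in:-
P2: arrives tick 2, valid=False (id=2, id%4=2), emit tick 6, final value 0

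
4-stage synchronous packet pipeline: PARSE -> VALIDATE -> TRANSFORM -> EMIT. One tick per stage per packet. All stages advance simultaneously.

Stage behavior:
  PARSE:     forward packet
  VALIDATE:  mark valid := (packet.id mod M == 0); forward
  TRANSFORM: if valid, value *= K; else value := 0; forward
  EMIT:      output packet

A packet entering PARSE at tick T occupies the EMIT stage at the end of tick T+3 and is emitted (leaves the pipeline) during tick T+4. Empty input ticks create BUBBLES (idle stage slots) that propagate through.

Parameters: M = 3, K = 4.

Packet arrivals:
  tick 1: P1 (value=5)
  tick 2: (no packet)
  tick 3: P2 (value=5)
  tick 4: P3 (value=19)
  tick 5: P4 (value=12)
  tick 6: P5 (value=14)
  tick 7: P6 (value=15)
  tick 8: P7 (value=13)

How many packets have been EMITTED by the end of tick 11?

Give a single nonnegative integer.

Tick 1: [PARSE:P1(v=5,ok=F), VALIDATE:-, TRANSFORM:-, EMIT:-] out:-; in:P1
Tick 2: [PARSE:-, VALIDATE:P1(v=5,ok=F), TRANSFORM:-, EMIT:-] out:-; in:-
Tick 3: [PARSE:P2(v=5,ok=F), VALIDATE:-, TRANSFORM:P1(v=0,ok=F), EMIT:-] out:-; in:P2
Tick 4: [PARSE:P3(v=19,ok=F), VALIDATE:P2(v=5,ok=F), TRANSFORM:-, EMIT:P1(v=0,ok=F)] out:-; in:P3
Tick 5: [PARSE:P4(v=12,ok=F), VALIDATE:P3(v=19,ok=T), TRANSFORM:P2(v=0,ok=F), EMIT:-] out:P1(v=0); in:P4
Tick 6: [PARSE:P5(v=14,ok=F), VALIDATE:P4(v=12,ok=F), TRANSFORM:P3(v=76,ok=T), EMIT:P2(v=0,ok=F)] out:-; in:P5
Tick 7: [PARSE:P6(v=15,ok=F), VALIDATE:P5(v=14,ok=F), TRANSFORM:P4(v=0,ok=F), EMIT:P3(v=76,ok=T)] out:P2(v=0); in:P6
Tick 8: [PARSE:P7(v=13,ok=F), VALIDATE:P6(v=15,ok=T), TRANSFORM:P5(v=0,ok=F), EMIT:P4(v=0,ok=F)] out:P3(v=76); in:P7
Tick 9: [PARSE:-, VALIDATE:P7(v=13,ok=F), TRANSFORM:P6(v=60,ok=T), EMIT:P5(v=0,ok=F)] out:P4(v=0); in:-
Tick 10: [PARSE:-, VALIDATE:-, TRANSFORM:P7(v=0,ok=F), EMIT:P6(v=60,ok=T)] out:P5(v=0); in:-
Tick 11: [PARSE:-, VALIDATE:-, TRANSFORM:-, EMIT:P7(v=0,ok=F)] out:P6(v=60); in:-
Emitted by tick 11: ['P1', 'P2', 'P3', 'P4', 'P5', 'P6']

Answer: 6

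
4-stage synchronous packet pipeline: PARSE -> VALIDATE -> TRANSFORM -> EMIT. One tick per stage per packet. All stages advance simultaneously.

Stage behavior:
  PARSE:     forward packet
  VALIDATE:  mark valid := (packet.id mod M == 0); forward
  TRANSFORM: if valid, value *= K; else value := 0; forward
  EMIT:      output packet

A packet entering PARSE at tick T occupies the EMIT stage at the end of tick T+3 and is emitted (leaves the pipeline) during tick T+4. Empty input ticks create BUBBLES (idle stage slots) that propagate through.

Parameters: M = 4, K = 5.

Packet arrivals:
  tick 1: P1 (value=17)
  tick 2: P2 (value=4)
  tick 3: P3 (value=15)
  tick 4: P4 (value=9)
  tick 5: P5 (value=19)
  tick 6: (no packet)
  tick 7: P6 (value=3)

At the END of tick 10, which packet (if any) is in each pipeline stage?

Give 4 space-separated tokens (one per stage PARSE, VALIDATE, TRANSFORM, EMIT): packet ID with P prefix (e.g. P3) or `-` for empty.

Answer: - - - P6

Derivation:
Tick 1: [PARSE:P1(v=17,ok=F), VALIDATE:-, TRANSFORM:-, EMIT:-] out:-; in:P1
Tick 2: [PARSE:P2(v=4,ok=F), VALIDATE:P1(v=17,ok=F), TRANSFORM:-, EMIT:-] out:-; in:P2
Tick 3: [PARSE:P3(v=15,ok=F), VALIDATE:P2(v=4,ok=F), TRANSFORM:P1(v=0,ok=F), EMIT:-] out:-; in:P3
Tick 4: [PARSE:P4(v=9,ok=F), VALIDATE:P3(v=15,ok=F), TRANSFORM:P2(v=0,ok=F), EMIT:P1(v=0,ok=F)] out:-; in:P4
Tick 5: [PARSE:P5(v=19,ok=F), VALIDATE:P4(v=9,ok=T), TRANSFORM:P3(v=0,ok=F), EMIT:P2(v=0,ok=F)] out:P1(v=0); in:P5
Tick 6: [PARSE:-, VALIDATE:P5(v=19,ok=F), TRANSFORM:P4(v=45,ok=T), EMIT:P3(v=0,ok=F)] out:P2(v=0); in:-
Tick 7: [PARSE:P6(v=3,ok=F), VALIDATE:-, TRANSFORM:P5(v=0,ok=F), EMIT:P4(v=45,ok=T)] out:P3(v=0); in:P6
Tick 8: [PARSE:-, VALIDATE:P6(v=3,ok=F), TRANSFORM:-, EMIT:P5(v=0,ok=F)] out:P4(v=45); in:-
Tick 9: [PARSE:-, VALIDATE:-, TRANSFORM:P6(v=0,ok=F), EMIT:-] out:P5(v=0); in:-
Tick 10: [PARSE:-, VALIDATE:-, TRANSFORM:-, EMIT:P6(v=0,ok=F)] out:-; in:-
At end of tick 10: ['-', '-', '-', 'P6']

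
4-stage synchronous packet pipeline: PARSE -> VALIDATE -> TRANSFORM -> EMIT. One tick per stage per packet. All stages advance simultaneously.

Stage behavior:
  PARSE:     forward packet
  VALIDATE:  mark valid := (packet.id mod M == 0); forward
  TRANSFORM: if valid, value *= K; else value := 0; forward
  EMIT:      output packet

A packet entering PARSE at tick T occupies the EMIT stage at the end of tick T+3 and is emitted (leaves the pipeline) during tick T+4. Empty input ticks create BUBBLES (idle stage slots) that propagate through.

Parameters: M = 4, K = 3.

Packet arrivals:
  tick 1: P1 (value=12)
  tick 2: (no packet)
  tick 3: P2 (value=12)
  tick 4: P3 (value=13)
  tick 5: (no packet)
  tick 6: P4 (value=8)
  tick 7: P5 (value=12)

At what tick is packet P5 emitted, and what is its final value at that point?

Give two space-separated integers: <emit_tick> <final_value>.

Tick 1: [PARSE:P1(v=12,ok=F), VALIDATE:-, TRANSFORM:-, EMIT:-] out:-; in:P1
Tick 2: [PARSE:-, VALIDATE:P1(v=12,ok=F), TRANSFORM:-, EMIT:-] out:-; in:-
Tick 3: [PARSE:P2(v=12,ok=F), VALIDATE:-, TRANSFORM:P1(v=0,ok=F), EMIT:-] out:-; in:P2
Tick 4: [PARSE:P3(v=13,ok=F), VALIDATE:P2(v=12,ok=F), TRANSFORM:-, EMIT:P1(v=0,ok=F)] out:-; in:P3
Tick 5: [PARSE:-, VALIDATE:P3(v=13,ok=F), TRANSFORM:P2(v=0,ok=F), EMIT:-] out:P1(v=0); in:-
Tick 6: [PARSE:P4(v=8,ok=F), VALIDATE:-, TRANSFORM:P3(v=0,ok=F), EMIT:P2(v=0,ok=F)] out:-; in:P4
Tick 7: [PARSE:P5(v=12,ok=F), VALIDATE:P4(v=8,ok=T), TRANSFORM:-, EMIT:P3(v=0,ok=F)] out:P2(v=0); in:P5
Tick 8: [PARSE:-, VALIDATE:P5(v=12,ok=F), TRANSFORM:P4(v=24,ok=T), EMIT:-] out:P3(v=0); in:-
Tick 9: [PARSE:-, VALIDATE:-, TRANSFORM:P5(v=0,ok=F), EMIT:P4(v=24,ok=T)] out:-; in:-
Tick 10: [PARSE:-, VALIDATE:-, TRANSFORM:-, EMIT:P5(v=0,ok=F)] out:P4(v=24); in:-
Tick 11: [PARSE:-, VALIDATE:-, TRANSFORM:-, EMIT:-] out:P5(v=0); in:-
P5: arrives tick 7, valid=False (id=5, id%4=1), emit tick 11, final value 0

Answer: 11 0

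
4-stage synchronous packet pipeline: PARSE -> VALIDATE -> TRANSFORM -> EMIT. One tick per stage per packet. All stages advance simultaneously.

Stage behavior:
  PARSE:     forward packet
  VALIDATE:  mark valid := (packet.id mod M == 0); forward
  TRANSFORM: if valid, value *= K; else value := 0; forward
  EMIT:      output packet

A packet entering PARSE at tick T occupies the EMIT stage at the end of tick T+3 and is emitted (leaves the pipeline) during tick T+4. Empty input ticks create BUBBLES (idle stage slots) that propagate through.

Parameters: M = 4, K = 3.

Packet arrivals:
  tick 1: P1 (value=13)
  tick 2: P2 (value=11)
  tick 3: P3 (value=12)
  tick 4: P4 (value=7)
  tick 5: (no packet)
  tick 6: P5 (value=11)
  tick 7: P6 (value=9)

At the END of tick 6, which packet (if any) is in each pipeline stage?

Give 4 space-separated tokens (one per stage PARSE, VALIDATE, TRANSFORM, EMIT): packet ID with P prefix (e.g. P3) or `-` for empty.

Tick 1: [PARSE:P1(v=13,ok=F), VALIDATE:-, TRANSFORM:-, EMIT:-] out:-; in:P1
Tick 2: [PARSE:P2(v=11,ok=F), VALIDATE:P1(v=13,ok=F), TRANSFORM:-, EMIT:-] out:-; in:P2
Tick 3: [PARSE:P3(v=12,ok=F), VALIDATE:P2(v=11,ok=F), TRANSFORM:P1(v=0,ok=F), EMIT:-] out:-; in:P3
Tick 4: [PARSE:P4(v=7,ok=F), VALIDATE:P3(v=12,ok=F), TRANSFORM:P2(v=0,ok=F), EMIT:P1(v=0,ok=F)] out:-; in:P4
Tick 5: [PARSE:-, VALIDATE:P4(v=7,ok=T), TRANSFORM:P3(v=0,ok=F), EMIT:P2(v=0,ok=F)] out:P1(v=0); in:-
Tick 6: [PARSE:P5(v=11,ok=F), VALIDATE:-, TRANSFORM:P4(v=21,ok=T), EMIT:P3(v=0,ok=F)] out:P2(v=0); in:P5
At end of tick 6: ['P5', '-', 'P4', 'P3']

Answer: P5 - P4 P3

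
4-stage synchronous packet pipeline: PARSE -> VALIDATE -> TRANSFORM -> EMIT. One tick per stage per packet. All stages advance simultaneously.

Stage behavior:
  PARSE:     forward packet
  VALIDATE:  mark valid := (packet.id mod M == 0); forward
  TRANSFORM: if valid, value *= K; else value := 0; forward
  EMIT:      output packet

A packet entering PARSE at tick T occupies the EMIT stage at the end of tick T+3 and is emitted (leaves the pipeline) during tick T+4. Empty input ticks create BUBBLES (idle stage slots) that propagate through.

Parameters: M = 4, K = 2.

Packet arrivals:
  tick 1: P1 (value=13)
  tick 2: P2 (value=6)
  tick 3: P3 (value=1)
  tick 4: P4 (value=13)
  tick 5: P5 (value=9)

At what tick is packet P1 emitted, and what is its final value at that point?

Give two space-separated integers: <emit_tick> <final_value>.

Tick 1: [PARSE:P1(v=13,ok=F), VALIDATE:-, TRANSFORM:-, EMIT:-] out:-; in:P1
Tick 2: [PARSE:P2(v=6,ok=F), VALIDATE:P1(v=13,ok=F), TRANSFORM:-, EMIT:-] out:-; in:P2
Tick 3: [PARSE:P3(v=1,ok=F), VALIDATE:P2(v=6,ok=F), TRANSFORM:P1(v=0,ok=F), EMIT:-] out:-; in:P3
Tick 4: [PARSE:P4(v=13,ok=F), VALIDATE:P3(v=1,ok=F), TRANSFORM:P2(v=0,ok=F), EMIT:P1(v=0,ok=F)] out:-; in:P4
Tick 5: [PARSE:P5(v=9,ok=F), VALIDATE:P4(v=13,ok=T), TRANSFORM:P3(v=0,ok=F), EMIT:P2(v=0,ok=F)] out:P1(v=0); in:P5
Tick 6: [PARSE:-, VALIDATE:P5(v=9,ok=F), TRANSFORM:P4(v=26,ok=T), EMIT:P3(v=0,ok=F)] out:P2(v=0); in:-
Tick 7: [PARSE:-, VALIDATE:-, TRANSFORM:P5(v=0,ok=F), EMIT:P4(v=26,ok=T)] out:P3(v=0); in:-
Tick 8: [PARSE:-, VALIDATE:-, TRANSFORM:-, EMIT:P5(v=0,ok=F)] out:P4(v=26); in:-
Tick 9: [PARSE:-, VALIDATE:-, TRANSFORM:-, EMIT:-] out:P5(v=0); in:-
P1: arrives tick 1, valid=False (id=1, id%4=1), emit tick 5, final value 0

Answer: 5 0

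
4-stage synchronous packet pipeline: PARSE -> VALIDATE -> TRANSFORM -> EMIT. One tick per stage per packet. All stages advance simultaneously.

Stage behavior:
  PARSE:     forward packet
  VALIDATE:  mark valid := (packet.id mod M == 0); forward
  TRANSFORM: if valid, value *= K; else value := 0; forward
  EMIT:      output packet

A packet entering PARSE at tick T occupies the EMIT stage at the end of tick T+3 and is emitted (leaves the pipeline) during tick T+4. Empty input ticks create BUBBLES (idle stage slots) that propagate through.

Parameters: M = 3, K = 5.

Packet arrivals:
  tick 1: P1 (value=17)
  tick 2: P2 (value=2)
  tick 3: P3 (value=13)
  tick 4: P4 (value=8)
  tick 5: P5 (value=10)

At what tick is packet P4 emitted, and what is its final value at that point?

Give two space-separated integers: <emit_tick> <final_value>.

Answer: 8 0

Derivation:
Tick 1: [PARSE:P1(v=17,ok=F), VALIDATE:-, TRANSFORM:-, EMIT:-] out:-; in:P1
Tick 2: [PARSE:P2(v=2,ok=F), VALIDATE:P1(v=17,ok=F), TRANSFORM:-, EMIT:-] out:-; in:P2
Tick 3: [PARSE:P3(v=13,ok=F), VALIDATE:P2(v=2,ok=F), TRANSFORM:P1(v=0,ok=F), EMIT:-] out:-; in:P3
Tick 4: [PARSE:P4(v=8,ok=F), VALIDATE:P3(v=13,ok=T), TRANSFORM:P2(v=0,ok=F), EMIT:P1(v=0,ok=F)] out:-; in:P4
Tick 5: [PARSE:P5(v=10,ok=F), VALIDATE:P4(v=8,ok=F), TRANSFORM:P3(v=65,ok=T), EMIT:P2(v=0,ok=F)] out:P1(v=0); in:P5
Tick 6: [PARSE:-, VALIDATE:P5(v=10,ok=F), TRANSFORM:P4(v=0,ok=F), EMIT:P3(v=65,ok=T)] out:P2(v=0); in:-
Tick 7: [PARSE:-, VALIDATE:-, TRANSFORM:P5(v=0,ok=F), EMIT:P4(v=0,ok=F)] out:P3(v=65); in:-
Tick 8: [PARSE:-, VALIDATE:-, TRANSFORM:-, EMIT:P5(v=0,ok=F)] out:P4(v=0); in:-
Tick 9: [PARSE:-, VALIDATE:-, TRANSFORM:-, EMIT:-] out:P5(v=0); in:-
P4: arrives tick 4, valid=False (id=4, id%3=1), emit tick 8, final value 0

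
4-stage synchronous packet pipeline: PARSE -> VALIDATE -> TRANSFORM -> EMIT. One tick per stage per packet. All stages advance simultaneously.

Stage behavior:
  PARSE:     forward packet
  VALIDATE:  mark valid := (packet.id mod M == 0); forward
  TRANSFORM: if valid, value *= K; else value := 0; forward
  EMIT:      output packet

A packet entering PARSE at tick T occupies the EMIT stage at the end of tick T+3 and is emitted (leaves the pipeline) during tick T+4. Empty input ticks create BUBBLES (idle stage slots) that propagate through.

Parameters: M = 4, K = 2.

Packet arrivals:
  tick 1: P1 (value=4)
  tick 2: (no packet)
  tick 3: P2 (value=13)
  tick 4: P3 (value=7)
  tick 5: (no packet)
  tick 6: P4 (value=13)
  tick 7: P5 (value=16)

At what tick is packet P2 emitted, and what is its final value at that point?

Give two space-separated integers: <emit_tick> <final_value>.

Tick 1: [PARSE:P1(v=4,ok=F), VALIDATE:-, TRANSFORM:-, EMIT:-] out:-; in:P1
Tick 2: [PARSE:-, VALIDATE:P1(v=4,ok=F), TRANSFORM:-, EMIT:-] out:-; in:-
Tick 3: [PARSE:P2(v=13,ok=F), VALIDATE:-, TRANSFORM:P1(v=0,ok=F), EMIT:-] out:-; in:P2
Tick 4: [PARSE:P3(v=7,ok=F), VALIDATE:P2(v=13,ok=F), TRANSFORM:-, EMIT:P1(v=0,ok=F)] out:-; in:P3
Tick 5: [PARSE:-, VALIDATE:P3(v=7,ok=F), TRANSFORM:P2(v=0,ok=F), EMIT:-] out:P1(v=0); in:-
Tick 6: [PARSE:P4(v=13,ok=F), VALIDATE:-, TRANSFORM:P3(v=0,ok=F), EMIT:P2(v=0,ok=F)] out:-; in:P4
Tick 7: [PARSE:P5(v=16,ok=F), VALIDATE:P4(v=13,ok=T), TRANSFORM:-, EMIT:P3(v=0,ok=F)] out:P2(v=0); in:P5
Tick 8: [PARSE:-, VALIDATE:P5(v=16,ok=F), TRANSFORM:P4(v=26,ok=T), EMIT:-] out:P3(v=0); in:-
Tick 9: [PARSE:-, VALIDATE:-, TRANSFORM:P5(v=0,ok=F), EMIT:P4(v=26,ok=T)] out:-; in:-
Tick 10: [PARSE:-, VALIDATE:-, TRANSFORM:-, EMIT:P5(v=0,ok=F)] out:P4(v=26); in:-
Tick 11: [PARSE:-, VALIDATE:-, TRANSFORM:-, EMIT:-] out:P5(v=0); in:-
P2: arrives tick 3, valid=False (id=2, id%4=2), emit tick 7, final value 0

Answer: 7 0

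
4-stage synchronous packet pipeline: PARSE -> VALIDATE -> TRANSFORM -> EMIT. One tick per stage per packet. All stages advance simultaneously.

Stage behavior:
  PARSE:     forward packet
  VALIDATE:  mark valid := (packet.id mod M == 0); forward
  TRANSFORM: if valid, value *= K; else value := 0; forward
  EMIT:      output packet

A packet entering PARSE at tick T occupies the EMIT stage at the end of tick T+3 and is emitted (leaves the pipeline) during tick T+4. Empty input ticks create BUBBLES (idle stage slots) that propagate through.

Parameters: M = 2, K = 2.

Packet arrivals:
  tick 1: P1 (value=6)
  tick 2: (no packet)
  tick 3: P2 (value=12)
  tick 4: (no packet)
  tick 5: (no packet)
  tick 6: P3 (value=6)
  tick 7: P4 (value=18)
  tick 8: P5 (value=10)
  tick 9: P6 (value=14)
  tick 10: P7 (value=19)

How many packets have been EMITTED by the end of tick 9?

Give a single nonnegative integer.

Tick 1: [PARSE:P1(v=6,ok=F), VALIDATE:-, TRANSFORM:-, EMIT:-] out:-; in:P1
Tick 2: [PARSE:-, VALIDATE:P1(v=6,ok=F), TRANSFORM:-, EMIT:-] out:-; in:-
Tick 3: [PARSE:P2(v=12,ok=F), VALIDATE:-, TRANSFORM:P1(v=0,ok=F), EMIT:-] out:-; in:P2
Tick 4: [PARSE:-, VALIDATE:P2(v=12,ok=T), TRANSFORM:-, EMIT:P1(v=0,ok=F)] out:-; in:-
Tick 5: [PARSE:-, VALIDATE:-, TRANSFORM:P2(v=24,ok=T), EMIT:-] out:P1(v=0); in:-
Tick 6: [PARSE:P3(v=6,ok=F), VALIDATE:-, TRANSFORM:-, EMIT:P2(v=24,ok=T)] out:-; in:P3
Tick 7: [PARSE:P4(v=18,ok=F), VALIDATE:P3(v=6,ok=F), TRANSFORM:-, EMIT:-] out:P2(v=24); in:P4
Tick 8: [PARSE:P5(v=10,ok=F), VALIDATE:P4(v=18,ok=T), TRANSFORM:P3(v=0,ok=F), EMIT:-] out:-; in:P5
Tick 9: [PARSE:P6(v=14,ok=F), VALIDATE:P5(v=10,ok=F), TRANSFORM:P4(v=36,ok=T), EMIT:P3(v=0,ok=F)] out:-; in:P6
Emitted by tick 9: ['P1', 'P2']

Answer: 2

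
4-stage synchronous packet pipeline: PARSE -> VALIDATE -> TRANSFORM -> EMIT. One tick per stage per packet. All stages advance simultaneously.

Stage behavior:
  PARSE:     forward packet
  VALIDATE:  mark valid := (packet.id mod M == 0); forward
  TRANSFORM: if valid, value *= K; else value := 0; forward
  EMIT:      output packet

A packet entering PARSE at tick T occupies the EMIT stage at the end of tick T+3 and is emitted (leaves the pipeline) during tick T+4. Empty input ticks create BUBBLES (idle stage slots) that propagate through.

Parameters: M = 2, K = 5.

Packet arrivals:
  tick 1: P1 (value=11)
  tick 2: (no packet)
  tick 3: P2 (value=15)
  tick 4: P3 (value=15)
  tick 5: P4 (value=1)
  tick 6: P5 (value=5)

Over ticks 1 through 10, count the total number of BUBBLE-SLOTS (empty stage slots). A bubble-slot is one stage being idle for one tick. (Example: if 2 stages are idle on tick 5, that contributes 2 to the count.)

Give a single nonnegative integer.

Tick 1: [PARSE:P1(v=11,ok=F), VALIDATE:-, TRANSFORM:-, EMIT:-] out:-; bubbles=3
Tick 2: [PARSE:-, VALIDATE:P1(v=11,ok=F), TRANSFORM:-, EMIT:-] out:-; bubbles=3
Tick 3: [PARSE:P2(v=15,ok=F), VALIDATE:-, TRANSFORM:P1(v=0,ok=F), EMIT:-] out:-; bubbles=2
Tick 4: [PARSE:P3(v=15,ok=F), VALIDATE:P2(v=15,ok=T), TRANSFORM:-, EMIT:P1(v=0,ok=F)] out:-; bubbles=1
Tick 5: [PARSE:P4(v=1,ok=F), VALIDATE:P3(v=15,ok=F), TRANSFORM:P2(v=75,ok=T), EMIT:-] out:P1(v=0); bubbles=1
Tick 6: [PARSE:P5(v=5,ok=F), VALIDATE:P4(v=1,ok=T), TRANSFORM:P3(v=0,ok=F), EMIT:P2(v=75,ok=T)] out:-; bubbles=0
Tick 7: [PARSE:-, VALIDATE:P5(v=5,ok=F), TRANSFORM:P4(v=5,ok=T), EMIT:P3(v=0,ok=F)] out:P2(v=75); bubbles=1
Tick 8: [PARSE:-, VALIDATE:-, TRANSFORM:P5(v=0,ok=F), EMIT:P4(v=5,ok=T)] out:P3(v=0); bubbles=2
Tick 9: [PARSE:-, VALIDATE:-, TRANSFORM:-, EMIT:P5(v=0,ok=F)] out:P4(v=5); bubbles=3
Tick 10: [PARSE:-, VALIDATE:-, TRANSFORM:-, EMIT:-] out:P5(v=0); bubbles=4
Total bubble-slots: 20

Answer: 20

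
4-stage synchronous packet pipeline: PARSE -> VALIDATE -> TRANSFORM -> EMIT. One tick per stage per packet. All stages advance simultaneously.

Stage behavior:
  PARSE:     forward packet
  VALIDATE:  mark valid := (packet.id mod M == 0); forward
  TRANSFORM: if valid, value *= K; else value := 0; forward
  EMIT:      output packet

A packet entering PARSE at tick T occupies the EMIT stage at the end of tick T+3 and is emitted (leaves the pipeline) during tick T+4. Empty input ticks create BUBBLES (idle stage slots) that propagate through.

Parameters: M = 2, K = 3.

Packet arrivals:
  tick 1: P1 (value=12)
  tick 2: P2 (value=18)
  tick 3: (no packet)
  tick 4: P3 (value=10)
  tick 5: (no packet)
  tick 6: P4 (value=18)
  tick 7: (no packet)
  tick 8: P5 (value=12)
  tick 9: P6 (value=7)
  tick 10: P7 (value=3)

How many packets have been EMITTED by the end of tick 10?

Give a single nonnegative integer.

Tick 1: [PARSE:P1(v=12,ok=F), VALIDATE:-, TRANSFORM:-, EMIT:-] out:-; in:P1
Tick 2: [PARSE:P2(v=18,ok=F), VALIDATE:P1(v=12,ok=F), TRANSFORM:-, EMIT:-] out:-; in:P2
Tick 3: [PARSE:-, VALIDATE:P2(v=18,ok=T), TRANSFORM:P1(v=0,ok=F), EMIT:-] out:-; in:-
Tick 4: [PARSE:P3(v=10,ok=F), VALIDATE:-, TRANSFORM:P2(v=54,ok=T), EMIT:P1(v=0,ok=F)] out:-; in:P3
Tick 5: [PARSE:-, VALIDATE:P3(v=10,ok=F), TRANSFORM:-, EMIT:P2(v=54,ok=T)] out:P1(v=0); in:-
Tick 6: [PARSE:P4(v=18,ok=F), VALIDATE:-, TRANSFORM:P3(v=0,ok=F), EMIT:-] out:P2(v=54); in:P4
Tick 7: [PARSE:-, VALIDATE:P4(v=18,ok=T), TRANSFORM:-, EMIT:P3(v=0,ok=F)] out:-; in:-
Tick 8: [PARSE:P5(v=12,ok=F), VALIDATE:-, TRANSFORM:P4(v=54,ok=T), EMIT:-] out:P3(v=0); in:P5
Tick 9: [PARSE:P6(v=7,ok=F), VALIDATE:P5(v=12,ok=F), TRANSFORM:-, EMIT:P4(v=54,ok=T)] out:-; in:P6
Tick 10: [PARSE:P7(v=3,ok=F), VALIDATE:P6(v=7,ok=T), TRANSFORM:P5(v=0,ok=F), EMIT:-] out:P4(v=54); in:P7
Emitted by tick 10: ['P1', 'P2', 'P3', 'P4']

Answer: 4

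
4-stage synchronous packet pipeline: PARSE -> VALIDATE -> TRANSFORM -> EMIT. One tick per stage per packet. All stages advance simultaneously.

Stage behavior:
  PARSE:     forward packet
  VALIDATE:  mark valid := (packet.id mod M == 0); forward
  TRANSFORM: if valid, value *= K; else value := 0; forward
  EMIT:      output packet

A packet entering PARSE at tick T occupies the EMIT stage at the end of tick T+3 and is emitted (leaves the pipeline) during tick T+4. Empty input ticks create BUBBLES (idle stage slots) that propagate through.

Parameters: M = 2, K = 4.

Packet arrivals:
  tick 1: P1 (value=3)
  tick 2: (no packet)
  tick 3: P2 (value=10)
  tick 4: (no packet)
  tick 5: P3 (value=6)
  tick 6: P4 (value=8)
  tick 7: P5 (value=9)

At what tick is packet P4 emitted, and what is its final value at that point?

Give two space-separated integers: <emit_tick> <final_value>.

Answer: 10 32

Derivation:
Tick 1: [PARSE:P1(v=3,ok=F), VALIDATE:-, TRANSFORM:-, EMIT:-] out:-; in:P1
Tick 2: [PARSE:-, VALIDATE:P1(v=3,ok=F), TRANSFORM:-, EMIT:-] out:-; in:-
Tick 3: [PARSE:P2(v=10,ok=F), VALIDATE:-, TRANSFORM:P1(v=0,ok=F), EMIT:-] out:-; in:P2
Tick 4: [PARSE:-, VALIDATE:P2(v=10,ok=T), TRANSFORM:-, EMIT:P1(v=0,ok=F)] out:-; in:-
Tick 5: [PARSE:P3(v=6,ok=F), VALIDATE:-, TRANSFORM:P2(v=40,ok=T), EMIT:-] out:P1(v=0); in:P3
Tick 6: [PARSE:P4(v=8,ok=F), VALIDATE:P3(v=6,ok=F), TRANSFORM:-, EMIT:P2(v=40,ok=T)] out:-; in:P4
Tick 7: [PARSE:P5(v=9,ok=F), VALIDATE:P4(v=8,ok=T), TRANSFORM:P3(v=0,ok=F), EMIT:-] out:P2(v=40); in:P5
Tick 8: [PARSE:-, VALIDATE:P5(v=9,ok=F), TRANSFORM:P4(v=32,ok=T), EMIT:P3(v=0,ok=F)] out:-; in:-
Tick 9: [PARSE:-, VALIDATE:-, TRANSFORM:P5(v=0,ok=F), EMIT:P4(v=32,ok=T)] out:P3(v=0); in:-
Tick 10: [PARSE:-, VALIDATE:-, TRANSFORM:-, EMIT:P5(v=0,ok=F)] out:P4(v=32); in:-
Tick 11: [PARSE:-, VALIDATE:-, TRANSFORM:-, EMIT:-] out:P5(v=0); in:-
P4: arrives tick 6, valid=True (id=4, id%2=0), emit tick 10, final value 32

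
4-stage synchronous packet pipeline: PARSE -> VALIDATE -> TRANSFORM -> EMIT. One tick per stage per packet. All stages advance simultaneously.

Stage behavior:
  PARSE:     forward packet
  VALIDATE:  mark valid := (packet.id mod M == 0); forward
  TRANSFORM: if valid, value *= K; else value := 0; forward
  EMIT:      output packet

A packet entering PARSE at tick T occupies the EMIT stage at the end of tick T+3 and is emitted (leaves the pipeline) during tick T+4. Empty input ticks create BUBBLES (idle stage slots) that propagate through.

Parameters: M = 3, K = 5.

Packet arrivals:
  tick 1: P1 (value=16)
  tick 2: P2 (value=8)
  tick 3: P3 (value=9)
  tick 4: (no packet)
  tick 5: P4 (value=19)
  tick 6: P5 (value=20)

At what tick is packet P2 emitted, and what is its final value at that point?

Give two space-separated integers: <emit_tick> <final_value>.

Answer: 6 0

Derivation:
Tick 1: [PARSE:P1(v=16,ok=F), VALIDATE:-, TRANSFORM:-, EMIT:-] out:-; in:P1
Tick 2: [PARSE:P2(v=8,ok=F), VALIDATE:P1(v=16,ok=F), TRANSFORM:-, EMIT:-] out:-; in:P2
Tick 3: [PARSE:P3(v=9,ok=F), VALIDATE:P2(v=8,ok=F), TRANSFORM:P1(v=0,ok=F), EMIT:-] out:-; in:P3
Tick 4: [PARSE:-, VALIDATE:P3(v=9,ok=T), TRANSFORM:P2(v=0,ok=F), EMIT:P1(v=0,ok=F)] out:-; in:-
Tick 5: [PARSE:P4(v=19,ok=F), VALIDATE:-, TRANSFORM:P3(v=45,ok=T), EMIT:P2(v=0,ok=F)] out:P1(v=0); in:P4
Tick 6: [PARSE:P5(v=20,ok=F), VALIDATE:P4(v=19,ok=F), TRANSFORM:-, EMIT:P3(v=45,ok=T)] out:P2(v=0); in:P5
Tick 7: [PARSE:-, VALIDATE:P5(v=20,ok=F), TRANSFORM:P4(v=0,ok=F), EMIT:-] out:P3(v=45); in:-
Tick 8: [PARSE:-, VALIDATE:-, TRANSFORM:P5(v=0,ok=F), EMIT:P4(v=0,ok=F)] out:-; in:-
Tick 9: [PARSE:-, VALIDATE:-, TRANSFORM:-, EMIT:P5(v=0,ok=F)] out:P4(v=0); in:-
Tick 10: [PARSE:-, VALIDATE:-, TRANSFORM:-, EMIT:-] out:P5(v=0); in:-
P2: arrives tick 2, valid=False (id=2, id%3=2), emit tick 6, final value 0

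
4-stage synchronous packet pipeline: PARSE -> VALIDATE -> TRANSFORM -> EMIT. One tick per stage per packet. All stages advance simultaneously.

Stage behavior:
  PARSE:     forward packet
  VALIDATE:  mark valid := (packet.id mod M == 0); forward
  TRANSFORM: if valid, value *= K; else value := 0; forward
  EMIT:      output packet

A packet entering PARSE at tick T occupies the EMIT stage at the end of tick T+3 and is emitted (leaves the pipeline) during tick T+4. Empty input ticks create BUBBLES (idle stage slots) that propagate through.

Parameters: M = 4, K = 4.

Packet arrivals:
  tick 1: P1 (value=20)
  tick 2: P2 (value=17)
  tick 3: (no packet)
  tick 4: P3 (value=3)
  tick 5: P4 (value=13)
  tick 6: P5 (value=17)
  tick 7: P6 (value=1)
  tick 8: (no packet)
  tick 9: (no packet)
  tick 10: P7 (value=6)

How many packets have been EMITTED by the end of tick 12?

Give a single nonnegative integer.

Answer: 6

Derivation:
Tick 1: [PARSE:P1(v=20,ok=F), VALIDATE:-, TRANSFORM:-, EMIT:-] out:-; in:P1
Tick 2: [PARSE:P2(v=17,ok=F), VALIDATE:P1(v=20,ok=F), TRANSFORM:-, EMIT:-] out:-; in:P2
Tick 3: [PARSE:-, VALIDATE:P2(v=17,ok=F), TRANSFORM:P1(v=0,ok=F), EMIT:-] out:-; in:-
Tick 4: [PARSE:P3(v=3,ok=F), VALIDATE:-, TRANSFORM:P2(v=0,ok=F), EMIT:P1(v=0,ok=F)] out:-; in:P3
Tick 5: [PARSE:P4(v=13,ok=F), VALIDATE:P3(v=3,ok=F), TRANSFORM:-, EMIT:P2(v=0,ok=F)] out:P1(v=0); in:P4
Tick 6: [PARSE:P5(v=17,ok=F), VALIDATE:P4(v=13,ok=T), TRANSFORM:P3(v=0,ok=F), EMIT:-] out:P2(v=0); in:P5
Tick 7: [PARSE:P6(v=1,ok=F), VALIDATE:P5(v=17,ok=F), TRANSFORM:P4(v=52,ok=T), EMIT:P3(v=0,ok=F)] out:-; in:P6
Tick 8: [PARSE:-, VALIDATE:P6(v=1,ok=F), TRANSFORM:P5(v=0,ok=F), EMIT:P4(v=52,ok=T)] out:P3(v=0); in:-
Tick 9: [PARSE:-, VALIDATE:-, TRANSFORM:P6(v=0,ok=F), EMIT:P5(v=0,ok=F)] out:P4(v=52); in:-
Tick 10: [PARSE:P7(v=6,ok=F), VALIDATE:-, TRANSFORM:-, EMIT:P6(v=0,ok=F)] out:P5(v=0); in:P7
Tick 11: [PARSE:-, VALIDATE:P7(v=6,ok=F), TRANSFORM:-, EMIT:-] out:P6(v=0); in:-
Tick 12: [PARSE:-, VALIDATE:-, TRANSFORM:P7(v=0,ok=F), EMIT:-] out:-; in:-
Emitted by tick 12: ['P1', 'P2', 'P3', 'P4', 'P5', 'P6']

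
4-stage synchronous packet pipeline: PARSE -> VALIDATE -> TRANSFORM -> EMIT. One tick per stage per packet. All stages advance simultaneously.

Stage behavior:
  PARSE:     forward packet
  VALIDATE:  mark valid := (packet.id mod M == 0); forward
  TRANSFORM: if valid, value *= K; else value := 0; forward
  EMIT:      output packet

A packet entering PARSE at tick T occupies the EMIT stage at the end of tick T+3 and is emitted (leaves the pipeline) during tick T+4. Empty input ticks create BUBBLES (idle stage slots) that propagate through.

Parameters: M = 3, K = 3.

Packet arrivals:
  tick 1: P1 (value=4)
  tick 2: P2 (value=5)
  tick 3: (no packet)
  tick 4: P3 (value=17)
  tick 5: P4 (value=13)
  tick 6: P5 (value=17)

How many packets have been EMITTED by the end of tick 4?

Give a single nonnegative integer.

Tick 1: [PARSE:P1(v=4,ok=F), VALIDATE:-, TRANSFORM:-, EMIT:-] out:-; in:P1
Tick 2: [PARSE:P2(v=5,ok=F), VALIDATE:P1(v=4,ok=F), TRANSFORM:-, EMIT:-] out:-; in:P2
Tick 3: [PARSE:-, VALIDATE:P2(v=5,ok=F), TRANSFORM:P1(v=0,ok=F), EMIT:-] out:-; in:-
Tick 4: [PARSE:P3(v=17,ok=F), VALIDATE:-, TRANSFORM:P2(v=0,ok=F), EMIT:P1(v=0,ok=F)] out:-; in:P3
Emitted by tick 4: []

Answer: 0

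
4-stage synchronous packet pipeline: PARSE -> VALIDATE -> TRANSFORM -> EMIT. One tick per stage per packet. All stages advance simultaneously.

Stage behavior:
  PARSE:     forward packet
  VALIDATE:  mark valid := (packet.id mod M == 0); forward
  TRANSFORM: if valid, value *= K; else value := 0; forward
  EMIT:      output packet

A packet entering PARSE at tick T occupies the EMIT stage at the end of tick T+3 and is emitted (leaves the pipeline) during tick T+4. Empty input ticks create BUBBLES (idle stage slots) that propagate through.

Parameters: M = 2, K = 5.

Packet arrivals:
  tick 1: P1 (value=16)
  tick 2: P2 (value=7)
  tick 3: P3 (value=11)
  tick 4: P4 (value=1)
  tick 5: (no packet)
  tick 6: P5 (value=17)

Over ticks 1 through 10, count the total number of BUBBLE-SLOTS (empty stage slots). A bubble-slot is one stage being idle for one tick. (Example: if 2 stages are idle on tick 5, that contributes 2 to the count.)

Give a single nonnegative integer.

Answer: 20

Derivation:
Tick 1: [PARSE:P1(v=16,ok=F), VALIDATE:-, TRANSFORM:-, EMIT:-] out:-; bubbles=3
Tick 2: [PARSE:P2(v=7,ok=F), VALIDATE:P1(v=16,ok=F), TRANSFORM:-, EMIT:-] out:-; bubbles=2
Tick 3: [PARSE:P3(v=11,ok=F), VALIDATE:P2(v=7,ok=T), TRANSFORM:P1(v=0,ok=F), EMIT:-] out:-; bubbles=1
Tick 4: [PARSE:P4(v=1,ok=F), VALIDATE:P3(v=11,ok=F), TRANSFORM:P2(v=35,ok=T), EMIT:P1(v=0,ok=F)] out:-; bubbles=0
Tick 5: [PARSE:-, VALIDATE:P4(v=1,ok=T), TRANSFORM:P3(v=0,ok=F), EMIT:P2(v=35,ok=T)] out:P1(v=0); bubbles=1
Tick 6: [PARSE:P5(v=17,ok=F), VALIDATE:-, TRANSFORM:P4(v=5,ok=T), EMIT:P3(v=0,ok=F)] out:P2(v=35); bubbles=1
Tick 7: [PARSE:-, VALIDATE:P5(v=17,ok=F), TRANSFORM:-, EMIT:P4(v=5,ok=T)] out:P3(v=0); bubbles=2
Tick 8: [PARSE:-, VALIDATE:-, TRANSFORM:P5(v=0,ok=F), EMIT:-] out:P4(v=5); bubbles=3
Tick 9: [PARSE:-, VALIDATE:-, TRANSFORM:-, EMIT:P5(v=0,ok=F)] out:-; bubbles=3
Tick 10: [PARSE:-, VALIDATE:-, TRANSFORM:-, EMIT:-] out:P5(v=0); bubbles=4
Total bubble-slots: 20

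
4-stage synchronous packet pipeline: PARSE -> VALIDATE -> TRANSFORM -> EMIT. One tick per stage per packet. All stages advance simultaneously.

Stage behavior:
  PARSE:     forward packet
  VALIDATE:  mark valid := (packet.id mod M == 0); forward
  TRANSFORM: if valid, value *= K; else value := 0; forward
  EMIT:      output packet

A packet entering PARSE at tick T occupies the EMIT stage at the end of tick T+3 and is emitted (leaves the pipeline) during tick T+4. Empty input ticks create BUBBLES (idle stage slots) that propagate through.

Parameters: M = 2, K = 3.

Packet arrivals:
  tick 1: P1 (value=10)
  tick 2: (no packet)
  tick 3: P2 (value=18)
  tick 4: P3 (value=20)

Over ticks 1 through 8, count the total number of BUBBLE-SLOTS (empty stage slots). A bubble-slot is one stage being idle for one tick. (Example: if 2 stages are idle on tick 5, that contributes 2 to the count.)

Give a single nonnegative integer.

Tick 1: [PARSE:P1(v=10,ok=F), VALIDATE:-, TRANSFORM:-, EMIT:-] out:-; bubbles=3
Tick 2: [PARSE:-, VALIDATE:P1(v=10,ok=F), TRANSFORM:-, EMIT:-] out:-; bubbles=3
Tick 3: [PARSE:P2(v=18,ok=F), VALIDATE:-, TRANSFORM:P1(v=0,ok=F), EMIT:-] out:-; bubbles=2
Tick 4: [PARSE:P3(v=20,ok=F), VALIDATE:P2(v=18,ok=T), TRANSFORM:-, EMIT:P1(v=0,ok=F)] out:-; bubbles=1
Tick 5: [PARSE:-, VALIDATE:P3(v=20,ok=F), TRANSFORM:P2(v=54,ok=T), EMIT:-] out:P1(v=0); bubbles=2
Tick 6: [PARSE:-, VALIDATE:-, TRANSFORM:P3(v=0,ok=F), EMIT:P2(v=54,ok=T)] out:-; bubbles=2
Tick 7: [PARSE:-, VALIDATE:-, TRANSFORM:-, EMIT:P3(v=0,ok=F)] out:P2(v=54); bubbles=3
Tick 8: [PARSE:-, VALIDATE:-, TRANSFORM:-, EMIT:-] out:P3(v=0); bubbles=4
Total bubble-slots: 20

Answer: 20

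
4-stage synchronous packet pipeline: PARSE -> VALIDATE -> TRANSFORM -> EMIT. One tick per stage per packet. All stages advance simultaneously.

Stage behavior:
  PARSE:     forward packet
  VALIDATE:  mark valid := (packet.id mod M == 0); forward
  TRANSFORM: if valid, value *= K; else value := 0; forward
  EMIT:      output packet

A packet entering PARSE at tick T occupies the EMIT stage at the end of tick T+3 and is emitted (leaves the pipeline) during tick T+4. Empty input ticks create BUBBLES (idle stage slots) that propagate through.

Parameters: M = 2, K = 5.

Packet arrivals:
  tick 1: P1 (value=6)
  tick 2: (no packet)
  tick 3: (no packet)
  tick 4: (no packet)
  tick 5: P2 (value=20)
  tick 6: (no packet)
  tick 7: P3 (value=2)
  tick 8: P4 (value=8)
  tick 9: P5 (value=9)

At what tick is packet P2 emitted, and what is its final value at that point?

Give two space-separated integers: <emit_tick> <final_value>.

Tick 1: [PARSE:P1(v=6,ok=F), VALIDATE:-, TRANSFORM:-, EMIT:-] out:-; in:P1
Tick 2: [PARSE:-, VALIDATE:P1(v=6,ok=F), TRANSFORM:-, EMIT:-] out:-; in:-
Tick 3: [PARSE:-, VALIDATE:-, TRANSFORM:P1(v=0,ok=F), EMIT:-] out:-; in:-
Tick 4: [PARSE:-, VALIDATE:-, TRANSFORM:-, EMIT:P1(v=0,ok=F)] out:-; in:-
Tick 5: [PARSE:P2(v=20,ok=F), VALIDATE:-, TRANSFORM:-, EMIT:-] out:P1(v=0); in:P2
Tick 6: [PARSE:-, VALIDATE:P2(v=20,ok=T), TRANSFORM:-, EMIT:-] out:-; in:-
Tick 7: [PARSE:P3(v=2,ok=F), VALIDATE:-, TRANSFORM:P2(v=100,ok=T), EMIT:-] out:-; in:P3
Tick 8: [PARSE:P4(v=8,ok=F), VALIDATE:P3(v=2,ok=F), TRANSFORM:-, EMIT:P2(v=100,ok=T)] out:-; in:P4
Tick 9: [PARSE:P5(v=9,ok=F), VALIDATE:P4(v=8,ok=T), TRANSFORM:P3(v=0,ok=F), EMIT:-] out:P2(v=100); in:P5
Tick 10: [PARSE:-, VALIDATE:P5(v=9,ok=F), TRANSFORM:P4(v=40,ok=T), EMIT:P3(v=0,ok=F)] out:-; in:-
Tick 11: [PARSE:-, VALIDATE:-, TRANSFORM:P5(v=0,ok=F), EMIT:P4(v=40,ok=T)] out:P3(v=0); in:-
Tick 12: [PARSE:-, VALIDATE:-, TRANSFORM:-, EMIT:P5(v=0,ok=F)] out:P4(v=40); in:-
Tick 13: [PARSE:-, VALIDATE:-, TRANSFORM:-, EMIT:-] out:P5(v=0); in:-
P2: arrives tick 5, valid=True (id=2, id%2=0), emit tick 9, final value 100

Answer: 9 100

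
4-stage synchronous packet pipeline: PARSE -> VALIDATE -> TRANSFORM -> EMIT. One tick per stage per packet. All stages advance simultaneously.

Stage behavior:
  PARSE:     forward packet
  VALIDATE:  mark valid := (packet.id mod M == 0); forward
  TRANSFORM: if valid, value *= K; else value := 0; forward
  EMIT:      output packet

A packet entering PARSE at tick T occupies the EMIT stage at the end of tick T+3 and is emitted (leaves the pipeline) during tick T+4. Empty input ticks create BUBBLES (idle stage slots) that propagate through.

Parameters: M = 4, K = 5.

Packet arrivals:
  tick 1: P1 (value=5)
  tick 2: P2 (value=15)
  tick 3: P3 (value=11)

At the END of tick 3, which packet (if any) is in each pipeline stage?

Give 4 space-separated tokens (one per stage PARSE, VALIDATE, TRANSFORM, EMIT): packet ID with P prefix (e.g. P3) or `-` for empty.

Tick 1: [PARSE:P1(v=5,ok=F), VALIDATE:-, TRANSFORM:-, EMIT:-] out:-; in:P1
Tick 2: [PARSE:P2(v=15,ok=F), VALIDATE:P1(v=5,ok=F), TRANSFORM:-, EMIT:-] out:-; in:P2
Tick 3: [PARSE:P3(v=11,ok=F), VALIDATE:P2(v=15,ok=F), TRANSFORM:P1(v=0,ok=F), EMIT:-] out:-; in:P3
At end of tick 3: ['P3', 'P2', 'P1', '-']

Answer: P3 P2 P1 -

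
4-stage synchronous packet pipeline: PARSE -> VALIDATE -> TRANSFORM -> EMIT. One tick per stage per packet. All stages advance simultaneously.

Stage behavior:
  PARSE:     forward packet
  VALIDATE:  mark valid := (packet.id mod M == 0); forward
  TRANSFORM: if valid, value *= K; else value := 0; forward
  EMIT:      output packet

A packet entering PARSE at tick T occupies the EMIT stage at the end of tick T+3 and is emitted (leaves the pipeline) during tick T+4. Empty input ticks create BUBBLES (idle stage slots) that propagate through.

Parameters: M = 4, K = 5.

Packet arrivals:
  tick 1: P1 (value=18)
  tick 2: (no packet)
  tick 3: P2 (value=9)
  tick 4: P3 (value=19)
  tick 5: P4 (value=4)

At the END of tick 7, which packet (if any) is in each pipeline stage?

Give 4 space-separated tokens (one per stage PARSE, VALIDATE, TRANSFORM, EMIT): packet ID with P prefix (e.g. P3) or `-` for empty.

Tick 1: [PARSE:P1(v=18,ok=F), VALIDATE:-, TRANSFORM:-, EMIT:-] out:-; in:P1
Tick 2: [PARSE:-, VALIDATE:P1(v=18,ok=F), TRANSFORM:-, EMIT:-] out:-; in:-
Tick 3: [PARSE:P2(v=9,ok=F), VALIDATE:-, TRANSFORM:P1(v=0,ok=F), EMIT:-] out:-; in:P2
Tick 4: [PARSE:P3(v=19,ok=F), VALIDATE:P2(v=9,ok=F), TRANSFORM:-, EMIT:P1(v=0,ok=F)] out:-; in:P3
Tick 5: [PARSE:P4(v=4,ok=F), VALIDATE:P3(v=19,ok=F), TRANSFORM:P2(v=0,ok=F), EMIT:-] out:P1(v=0); in:P4
Tick 6: [PARSE:-, VALIDATE:P4(v=4,ok=T), TRANSFORM:P3(v=0,ok=F), EMIT:P2(v=0,ok=F)] out:-; in:-
Tick 7: [PARSE:-, VALIDATE:-, TRANSFORM:P4(v=20,ok=T), EMIT:P3(v=0,ok=F)] out:P2(v=0); in:-
At end of tick 7: ['-', '-', 'P4', 'P3']

Answer: - - P4 P3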